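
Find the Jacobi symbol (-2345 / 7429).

1

(-2345 / 7429)
  = (5084 / 7429)    [-2345 ≡ 5084 mod 7429]
  = (1271 / 7429)    [7429 ≡ 5 mod 8 ⇒ (2 / 7429)^2 = +1]
  = (7429 / 1271)    [QR: 7429 ≡ 1 mod 4, sign kept]
  = (1074 / 1271)    [7429 ≡ 1074 mod 1271]
  = (537 / 1271)    [1271 ≡ 7 mod 8 ⇒ (2 / 1271) = +1]
  = (1271 / 537)    [QR: 537 ≡ 1 mod 4, sign kept]
  = (197 / 537)    [1271 ≡ 197 mod 537]
  = (537 / 197)    [QR: 197 ≡ 1 mod 4, sign kept]
  = (143 / 197)    [537 ≡ 143 mod 197]
  = (197 / 143)    [QR: 197 ≡ 1 mod 4, sign kept]
  = (54 / 143)    [197 ≡ 54 mod 143]
  = (27 / 143)    [143 ≡ 7 mod 8 ⇒ (2 / 143) = +1]
  = -(143 / 27)    [QR: both ≡ 3 mod 4, sign flips]
  = -(8 / 27)    [143 ≡ 8 mod 27]
  = (1 / 27)    [27 ≡ 3 mod 8 ⇒ (2 / 27)^3 = -1]
  = 1    [(1 / 27) = 1]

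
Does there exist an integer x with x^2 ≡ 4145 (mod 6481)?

yes

(4145/6481)
  = (6481/4145)    [QR: 4145 ≡ 1 mod 4, sign kept]
  = (2336/4145)    [6481 ≡ 2336 mod 4145]
  = (73/4145)    [4145 ≡ 1 mod 8 ⇒ (2/4145)^5 = +1]
  = (4145/73)    [QR: 73 ≡ 1 mod 4, sign kept]
  = (57/73)    [4145 ≡ 57 mod 73]
  = (73/57)    [QR: 57 ≡ 1 mod 4, sign kept]
  = (16/57)    [73 ≡ 16 mod 57]
  = (1/57)    [57 ≡ 1 mod 8 ⇒ (2/57)^4 = +1]
  = 1    [(1/57) = 1]
The Legendre symbol is 1, so x^2 ≡ 4145 (mod 6481) has solution.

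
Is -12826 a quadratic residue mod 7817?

Reduce the numerator: -12826 ≡ 2808 (mod 7817), so (-12826/7817) = (2808/7817).
Factor out 2: 2808 = 2^3·351. Since 7817 ≡ 1 (mod 8), (2/7817) = +1, and (2/7817)^3 = +1. Now have (351/7817).
7817 ≡ 1 (mod 4), so quadratic reciprocity gives (351/7817) = (7817/351). Reduce: 7817 ≡ 95 (mod 351). Now have (95/351).
Both 95 ≡ 3 and 351 ≡ 3 (mod 4), so reciprocity gives (95/351) = -(351/95). Reduce: 351 ≡ 66 (mod 95). Now have -(66/95).
Factor out 2: 66 = 2·33. Since 95 ≡ 7 (mod 8), (2/95) = +1. Now have -(33/95).
33 ≡ 1 (mod 4), so quadratic reciprocity gives (33/95) = (95/33). Reduce: 95 ≡ 29 (mod 33). Now have -(29/33).
29 ≡ 1 (mod 4), so quadratic reciprocity gives (29/33) = (33/29). Reduce: 33 ≡ 4 (mod 29). Now have -(4/29).
Factor out 2: 4 = 2^2. Since 29 ≡ 5 (mod 8), (2/29) = -1, and (2/29)^2 = +1. Now have -(1/29).
(1/29) = 1. Collecting the sign factors: -1.
The Legendre symbol is -1, so x^2 ≡ -12826 (mod 7817) has no solution.

no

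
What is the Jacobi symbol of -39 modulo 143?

0

(-39|143)
  = (104|143)    [-39 ≡ 104 mod 143]
  = (13|143)    [143 ≡ 7 mod 8 ⇒ (2|143)^3 = +1]
  = (143|13)    [QR: 13 ≡ 1 mod 4, sign kept]
  = (0|13)    [143 ≡ 0 mod 13]
  = 0    [numerator 0, gcd > 1]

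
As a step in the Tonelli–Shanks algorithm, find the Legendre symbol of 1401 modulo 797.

(1401|797)
  = (604|797)    [1401 ≡ 604 mod 797]
  = (151|797)    [797 ≡ 5 mod 8 ⇒ (2|797)^2 = +1]
  = (797|151)    [QR: 797 ≡ 1 mod 4, sign kept]
  = (42|151)    [797 ≡ 42 mod 151]
  = (21|151)    [151 ≡ 7 mod 8 ⇒ (2|151) = +1]
  = (151|21)    [QR: 21 ≡ 1 mod 4, sign kept]
  = (4|21)    [151 ≡ 4 mod 21]
  = (1|21)    [21 ≡ 5 mod 8 ⇒ (2|21)^2 = +1]
  = 1    [(1|21) = 1]

1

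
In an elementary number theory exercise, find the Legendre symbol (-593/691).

(-593/691)
  = -(593/691)    [691 ≡ 3 mod 4 ⇒ (-1/691) = -1]
  = -(691/593)    [QR: 593 ≡ 1 mod 4, sign kept]
  = -(98/593)    [691 ≡ 98 mod 593]
  = -(49/593)    [593 ≡ 1 mod 8 ⇒ (2/593) = +1]
  = -(593/49)    [QR: 49 ≡ 1 mod 4, sign kept]
  = -(5/49)    [593 ≡ 5 mod 49]
  = -(49/5)    [QR: 5 ≡ 1 mod 4, sign kept]
  = -(4/5)    [49 ≡ 4 mod 5]
  = -(1/5)    [5 ≡ 5 mod 8 ⇒ (2/5)^2 = +1]
  = -1    [(1/5) = 1]

-1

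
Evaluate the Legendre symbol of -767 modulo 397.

1

(-767|397)
  = (767|397)    [397 ≡ 1 mod 4 ⇒ (-1|397) = +1]
  = (370|397)    [767 ≡ 370 mod 397]
  = -(185|397)    [397 ≡ 5 mod 8 ⇒ (2|397) = -1]
  = -(397|185)    [QR: 185 ≡ 1 mod 4, sign kept]
  = -(27|185)    [397 ≡ 27 mod 185]
  = -(185|27)    [QR: 185 ≡ 1 mod 4, sign kept]
  = -(23|27)    [185 ≡ 23 mod 27]
  = (27|23)    [QR: both ≡ 3 mod 4, sign flips]
  = (4|23)    [27 ≡ 4 mod 23]
  = (1|23)    [23 ≡ 7 mod 8 ⇒ (2|23)^2 = +1]
  = 1    [(1|23) = 1]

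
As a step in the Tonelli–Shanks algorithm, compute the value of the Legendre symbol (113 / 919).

1

113 ≡ 1 (mod 4), so quadratic reciprocity gives (113 / 919) = (919 / 113). Reduce: 919 ≡ 15 (mod 113). Now have (15 / 113).
113 ≡ 1 (mod 4), so quadratic reciprocity gives (15 / 113) = (113 / 15). Reduce: 113 ≡ 8 (mod 15). Now have (8 / 15).
Factor out 2: 8 = 2^3. Since 15 ≡ 7 (mod 8), (2 / 15) = +1, and (2 / 15)^3 = +1. Now have (1 / 15).
(1 / 15) = 1. Collecting the sign factors: 1.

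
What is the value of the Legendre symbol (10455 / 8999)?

Reduce the numerator: 10455 ≡ 1456 (mod 8999), so (10455 / 8999) = (1456 / 8999).
Factor out 2: 1456 = 2^4·91. Since 8999 ≡ 7 (mod 8), (2 / 8999) = +1, and (2 / 8999)^4 = +1. Now have (91 / 8999).
Both 91 ≡ 3 and 8999 ≡ 3 (mod 4), so reciprocity gives (91 / 8999) = -(8999 / 91). Reduce: 8999 ≡ 81 (mod 91). Now have -(81 / 91).
81 ≡ 1 (mod 4), so quadratic reciprocity gives (81 / 91) = (91 / 81). Reduce: 91 ≡ 10 (mod 81). Now have -(10 / 81).
Factor out 2: 10 = 2·5. Since 81 ≡ 1 (mod 8), (2 / 81) = +1. Now have -(5 / 81).
5 ≡ 1 (mod 4), so quadratic reciprocity gives (5 / 81) = (81 / 5). Reduce: 81 ≡ 1 (mod 5). Now have -(1 / 5).
(1 / 5) = 1. Collecting the sign factors: -1.

-1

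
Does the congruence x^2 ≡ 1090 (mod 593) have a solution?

Reduce the numerator: 1090 ≡ 497 (mod 593), so (1090/593) = (497/593).
497 ≡ 1 (mod 4), so quadratic reciprocity gives (497/593) = (593/497). Reduce: 593 ≡ 96 (mod 497). Now have (96/497).
Factor out 2: 96 = 2^5·3. Since 497 ≡ 1 (mod 8), (2/497) = +1, and (2/497)^5 = +1. Now have (3/497).
497 ≡ 1 (mod 4), so quadratic reciprocity gives (3/497) = (497/3). Reduce: 497 ≡ 2 (mod 3). Now have (2/3).
Factor out 2: 2 = 2. Since 3 ≡ 3 (mod 8), (2/3) = -1. Now have -(1/3).
(1/3) = 1. Collecting the sign factors: -1.
(1090/593) = -1, and 593 is prime, so 1090 is not a quadratic residue mod 593.

no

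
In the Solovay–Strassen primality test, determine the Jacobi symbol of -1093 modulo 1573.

1

(-1093 / 1573)
  = (1093 / 1573)    [1573 ≡ 1 mod 4 ⇒ (-1 / 1573) = +1]
  = (1573 / 1093)    [QR: 1093 ≡ 1 mod 4, sign kept]
  = (480 / 1093)    [1573 ≡ 480 mod 1093]
  = -(15 / 1093)    [1093 ≡ 5 mod 8 ⇒ (2 / 1093)^5 = -1]
  = -(1093 / 15)    [QR: 1093 ≡ 1 mod 4, sign kept]
  = -(13 / 15)    [1093 ≡ 13 mod 15]
  = -(15 / 13)    [QR: 13 ≡ 1 mod 4, sign kept]
  = -(2 / 13)    [15 ≡ 2 mod 13]
  = (1 / 13)    [13 ≡ 5 mod 8 ⇒ (2 / 13) = -1]
  = 1    [(1 / 13) = 1]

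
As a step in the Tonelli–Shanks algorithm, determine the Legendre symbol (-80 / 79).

-1

(-80 / 79)
  = -(80 / 79)    [79 ≡ 3 mod 4 ⇒ (-1 / 79) = -1]
  = -(1 / 79)    [80 ≡ 1 mod 79]
  = -1    [(1 / 79) = 1]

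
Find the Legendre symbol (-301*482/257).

By multiplicativity, (-301·482/257) = (-301/257)·(482/257).
First factor (-301/257):
Pull out -1: (-301/257) = (-1/257)·(301/257). Since 257 ≡ 1 (mod 4), (-1/257) = +1. Now have (301/257).
Reduce the numerator: 301 ≡ 44 (mod 257), so (301/257) = (44/257).
Factor out 2: 44 = 2^2·11. Since 257 ≡ 1 (mod 8), (2/257) = +1, and (2/257)^2 = +1. Now have (11/257).
257 ≡ 1 (mod 4), so quadratic reciprocity gives (11/257) = (257/11). Reduce: 257 ≡ 4 (mod 11). Now have (4/11).
Factor out 2: 4 = 2^2. Since 11 ≡ 3 (mod 8), (2/11) = -1, and (2/11)^2 = +1. Now have (1/11).
(1/11) = 1. Collecting the sign factors: 1.
Second factor (482/257):
Reduce the numerator: 482 ≡ 225 (mod 257), so (482/257) = (225/257).
225 ≡ 1 (mod 4), so quadratic reciprocity gives (225/257) = (257/225). Reduce: 257 ≡ 32 (mod 225). Now have (32/225).
Factor out 2: 32 = 2^5. Since 225 ≡ 1 (mod 8), (2/225) = +1, and (2/225)^5 = +1. Now have (1/225).
(1/225) = 1. Collecting the sign factors: 1.
Product: (1)·(1) = 1.

1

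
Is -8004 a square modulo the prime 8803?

Reduce the numerator: -8004 ≡ 799 (mod 8803), so (-8004/8803) = (799/8803).
Both 799 ≡ 3 and 8803 ≡ 3 (mod 4), so reciprocity gives (799/8803) = -(8803/799). Reduce: 8803 ≡ 14 (mod 799). Now have -(14/799).
Factor out 2: 14 = 2·7. Since 799 ≡ 7 (mod 8), (2/799) = +1. Now have -(7/799).
Both 7 ≡ 3 and 799 ≡ 3 (mod 4), so reciprocity gives (7/799) = -(799/7). Reduce: 799 ≡ 1 (mod 7). Now have (1/7).
(1/7) = 1. Collecting the sign factors: 1.
The Legendre symbol is 1, so x^2 ≡ -8004 (mod 8803) has solution.

yes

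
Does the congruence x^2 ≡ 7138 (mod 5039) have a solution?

Reduce the numerator: 7138 ≡ 2099 (mod 5039), so (7138|5039) = (2099|5039).
Both 2099 ≡ 3 and 5039 ≡ 3 (mod 4), so reciprocity gives (2099|5039) = -(5039|2099). Reduce: 5039 ≡ 841 (mod 2099). Now have -(841|2099).
841 ≡ 1 (mod 4), so quadratic reciprocity gives (841|2099) = (2099|841). Reduce: 2099 ≡ 417 (mod 841). Now have -(417|841).
417 ≡ 1 (mod 4), so quadratic reciprocity gives (417|841) = (841|417). Reduce: 841 ≡ 7 (mod 417). Now have -(7|417).
417 ≡ 1 (mod 4), so quadratic reciprocity gives (7|417) = (417|7). Reduce: 417 ≡ 4 (mod 7). Now have -(4|7).
Factor out 2: 4 = 2^2. Since 7 ≡ 7 (mod 8), (2|7) = +1, and (2|7)^2 = +1. Now have -(1|7).
(1|7) = 1. Collecting the sign factors: -1.
(7138|5039) = -1, and 5039 is prime, so 7138 is not a quadratic residue mod 5039.

no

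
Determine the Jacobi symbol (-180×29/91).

By multiplicativity, (-180·29/91) = (-180/91)·(29/91).
First factor (-180/91):
Reduce the numerator: -180 ≡ 2 (mod 91), so (-180/91) = (2/91).
Factor out 2: 2 = 2. Since 91 ≡ 3 (mod 8), (2/91) = -1. Now have -(1/91).
(1/91) = 1. Collecting the sign factors: -1.
Second factor (29/91):
29 ≡ 1 (mod 4), so quadratic reciprocity gives (29/91) = (91/29). Reduce: 91 ≡ 4 (mod 29). Now have (4/29).
Factor out 2: 4 = 2^2. Since 29 ≡ 5 (mod 8), (2/29) = -1, and (2/29)^2 = +1. Now have (1/29).
(1/29) = 1. Collecting the sign factors: 1.
Product: (-1)·(1) = -1.

-1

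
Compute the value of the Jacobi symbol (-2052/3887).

1

Reduce the numerator: -2052 ≡ 1835 (mod 3887), so (-2052/3887) = (1835/3887).
Both 1835 ≡ 3 and 3887 ≡ 3 (mod 4), so reciprocity gives (1835/3887) = -(3887/1835). Reduce: 3887 ≡ 217 (mod 1835). Now have -(217/1835).
217 ≡ 1 (mod 4), so quadratic reciprocity gives (217/1835) = (1835/217). Reduce: 1835 ≡ 99 (mod 217). Now have -(99/217).
217 ≡ 1 (mod 4), so quadratic reciprocity gives (99/217) = (217/99). Reduce: 217 ≡ 19 (mod 99). Now have -(19/99).
Both 19 ≡ 3 and 99 ≡ 3 (mod 4), so reciprocity gives (19/99) = -(99/19). Reduce: 99 ≡ 4 (mod 19). Now have (4/19).
Factor out 2: 4 = 2^2. Since 19 ≡ 3 (mod 8), (2/19) = -1, and (2/19)^2 = +1. Now have (1/19).
(1/19) = 1. Collecting the sign factors: 1.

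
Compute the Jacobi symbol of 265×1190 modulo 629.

By multiplicativity, (265·1190 / 629) = (265 / 629)·(1190 / 629).
First factor (265 / 629):
265 ≡ 1 (mod 4), so quadratic reciprocity gives (265 / 629) = (629 / 265). Reduce: 629 ≡ 99 (mod 265). Now have (99 / 265).
265 ≡ 1 (mod 4), so quadratic reciprocity gives (99 / 265) = (265 / 99). Reduce: 265 ≡ 67 (mod 99). Now have (67 / 99).
Both 67 ≡ 3 and 99 ≡ 3 (mod 4), so reciprocity gives (67 / 99) = -(99 / 67). Reduce: 99 ≡ 32 (mod 67). Now have -(32 / 67).
Factor out 2: 32 = 2^5. Since 67 ≡ 3 (mod 8), (2 / 67) = -1, and (2 / 67)^5 = -1. Now have (1 / 67).
(1 / 67) = 1. Collecting the sign factors: 1.
Second factor (1190 / 629):
Reduce the numerator: 1190 ≡ 561 (mod 629), so (1190 / 629) = (561 / 629).
561 ≡ 1 (mod 4), so quadratic reciprocity gives (561 / 629) = (629 / 561). Reduce: 629 ≡ 68 (mod 561). Now have (68 / 561).
Factor out 2: 68 = 2^2·17. Since 561 ≡ 1 (mod 8), (2 / 561) = +1, and (2 / 561)^2 = +1. Now have (17 / 561).
17 ≡ 1 (mod 4), so quadratic reciprocity gives (17 / 561) = (561 / 17). Reduce: 561 ≡ 0 (mod 17). Now have (0 / 17).
The numerator is now 0 with denominator 17 > 1: the symbol is 0.
Product: (1)·(0) = 0.

0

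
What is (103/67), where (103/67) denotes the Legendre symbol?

1

Reduce the numerator: 103 ≡ 36 (mod 67), so (103/67) = (36/67).
Factor out 2: 36 = 2^2·9. Since 67 ≡ 3 (mod 8), (2/67) = -1, and (2/67)^2 = +1. Now have (9/67).
9 ≡ 1 (mod 4), so quadratic reciprocity gives (9/67) = (67/9). Reduce: 67 ≡ 4 (mod 9). Now have (4/9).
Factor out 2: 4 = 2^2. Since 9 ≡ 1 (mod 8), (2/9) = +1, and (2/9)^2 = +1. Now have (1/9).
(1/9) = 1. Collecting the sign factors: 1.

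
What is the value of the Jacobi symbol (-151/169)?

Reduce the numerator: -151 ≡ 18 (mod 169), so (-151/169) = (18/169).
Factor out 2: 18 = 2·9. Since 169 ≡ 1 (mod 8), (2/169) = +1. Now have (9/169).
9 ≡ 1 (mod 4), so quadratic reciprocity gives (9/169) = (169/9). Reduce: 169 ≡ 7 (mod 9). Now have (7/9).
9 ≡ 1 (mod 4), so quadratic reciprocity gives (7/9) = (9/7). Reduce: 9 ≡ 2 (mod 7). Now have (2/7).
Factor out 2: 2 = 2. Since 7 ≡ 7 (mod 8), (2/7) = +1. Now have (1/7).
(1/7) = 1. Collecting the sign factors: 1.

1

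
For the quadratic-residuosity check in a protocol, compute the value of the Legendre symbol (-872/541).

(-872/541)
  = (210/541)    [-872 ≡ 210 mod 541]
  = -(105/541)    [541 ≡ 5 mod 8 ⇒ (2/541) = -1]
  = -(541/105)    [QR: 105 ≡ 1 mod 4, sign kept]
  = -(16/105)    [541 ≡ 16 mod 105]
  = -(1/105)    [105 ≡ 1 mod 8 ⇒ (2/105)^4 = +1]
  = -1    [(1/105) = 1]

-1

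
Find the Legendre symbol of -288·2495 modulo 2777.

-1

By multiplicativity, (-288·2495/2777) = (-288/2777)·(2495/2777).
First factor (-288/2777):
Pull out -1: (-288/2777) = (-1/2777)·(288/2777). Since 2777 ≡ 1 (mod 4), (-1/2777) = +1. Now have (288/2777).
Factor out 2: 288 = 2^5·9. Since 2777 ≡ 1 (mod 8), (2/2777) = +1, and (2/2777)^5 = +1. Now have (9/2777).
9 ≡ 1 (mod 4), so quadratic reciprocity gives (9/2777) = (2777/9). Reduce: 2777 ≡ 5 (mod 9). Now have (5/9).
5 ≡ 1 (mod 4), so quadratic reciprocity gives (5/9) = (9/5). Reduce: 9 ≡ 4 (mod 5). Now have (4/5).
Factor out 2: 4 = 2^2. Since 5 ≡ 5 (mod 8), (2/5) = -1, and (2/5)^2 = +1. Now have (1/5).
(1/5) = 1. Collecting the sign factors: 1.
Second factor (2495/2777):
2777 ≡ 1 (mod 4), so quadratic reciprocity gives (2495/2777) = (2777/2495). Reduce: 2777 ≡ 282 (mod 2495). Now have (282/2495).
Factor out 2: 282 = 2·141. Since 2495 ≡ 7 (mod 8), (2/2495) = +1. Now have (141/2495).
141 ≡ 1 (mod 4), so quadratic reciprocity gives (141/2495) = (2495/141). Reduce: 2495 ≡ 98 (mod 141). Now have (98/141).
Factor out 2: 98 = 2·49. Since 141 ≡ 5 (mod 8), (2/141) = -1. Now have -(49/141).
49 ≡ 1 (mod 4), so quadratic reciprocity gives (49/141) = (141/49). Reduce: 141 ≡ 43 (mod 49). Now have -(43/49).
49 ≡ 1 (mod 4), so quadratic reciprocity gives (43/49) = (49/43). Reduce: 49 ≡ 6 (mod 43). Now have -(6/43).
Factor out 2: 6 = 2·3. Since 43 ≡ 3 (mod 8), (2/43) = -1. Now have (3/43).
Both 3 ≡ 3 and 43 ≡ 3 (mod 4), so reciprocity gives (3/43) = -(43/3). Reduce: 43 ≡ 1 (mod 3). Now have -(1/3).
(1/3) = 1. Collecting the sign factors: -1.
Product: (1)·(-1) = -1.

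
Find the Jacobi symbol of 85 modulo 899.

1

(85 / 899)
  = (899 / 85)    [QR: 85 ≡ 1 mod 4, sign kept]
  = (49 / 85)    [899 ≡ 49 mod 85]
  = (85 / 49)    [QR: 49 ≡ 1 mod 4, sign kept]
  = (36 / 49)    [85 ≡ 36 mod 49]
  = (9 / 49)    [49 ≡ 1 mod 8 ⇒ (2 / 49)^2 = +1]
  = (49 / 9)    [QR: 9 ≡ 1 mod 4, sign kept]
  = (4 / 9)    [49 ≡ 4 mod 9]
  = (1 / 9)    [9 ≡ 1 mod 8 ⇒ (2 / 9)^2 = +1]
  = 1    [(1 / 9) = 1]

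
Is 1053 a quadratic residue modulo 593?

Reduce the numerator: 1053 ≡ 460 (mod 593), so (1053|593) = (460|593).
Factor out 2: 460 = 2^2·115. Since 593 ≡ 1 (mod 8), (2|593) = +1, and (2|593)^2 = +1. Now have (115|593).
593 ≡ 1 (mod 4), so quadratic reciprocity gives (115|593) = (593|115). Reduce: 593 ≡ 18 (mod 115). Now have (18|115).
Factor out 2: 18 = 2·9. Since 115 ≡ 3 (mod 8), (2|115) = -1. Now have -(9|115).
9 ≡ 1 (mod 4), so quadratic reciprocity gives (9|115) = (115|9). Reduce: 115 ≡ 7 (mod 9). Now have -(7|9).
9 ≡ 1 (mod 4), so quadratic reciprocity gives (7|9) = (9|7). Reduce: 9 ≡ 2 (mod 7). Now have -(2|7).
Factor out 2: 2 = 2. Since 7 ≡ 7 (mod 8), (2|7) = +1. Now have -(1|7).
(1|7) = 1. Collecting the sign factors: -1.
The Legendre symbol is -1, so x^2 ≡ 1053 (mod 593) has no solution.

no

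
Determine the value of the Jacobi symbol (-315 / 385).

0

Reduce the numerator: -315 ≡ 70 (mod 385), so (-315 / 385) = (70 / 385).
Factor out 2: 70 = 2·35. Since 385 ≡ 1 (mod 8), (2 / 385) = +1. Now have (35 / 385).
385 ≡ 1 (mod 4), so quadratic reciprocity gives (35 / 385) = (385 / 35). Reduce: 385 ≡ 0 (mod 35). Now have (0 / 35).
The numerator is now 0 with denominator 35 > 1: the symbol is 0.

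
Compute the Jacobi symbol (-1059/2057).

(-1059/2057)
  = (998/2057)    [-1059 ≡ 998 mod 2057]
  = (499/2057)    [2057 ≡ 1 mod 8 ⇒ (2/2057) = +1]
  = (2057/499)    [QR: 2057 ≡ 1 mod 4, sign kept]
  = (61/499)    [2057 ≡ 61 mod 499]
  = (499/61)    [QR: 61 ≡ 1 mod 4, sign kept]
  = (11/61)    [499 ≡ 11 mod 61]
  = (61/11)    [QR: 61 ≡ 1 mod 4, sign kept]
  = (6/11)    [61 ≡ 6 mod 11]
  = -(3/11)    [11 ≡ 3 mod 8 ⇒ (2/11) = -1]
  = (11/3)    [QR: both ≡ 3 mod 4, sign flips]
  = (2/3)    [11 ≡ 2 mod 3]
  = -(1/3)    [3 ≡ 3 mod 8 ⇒ (2/3) = -1]
  = -1    [(1/3) = 1]

-1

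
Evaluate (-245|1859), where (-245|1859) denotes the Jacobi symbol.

(-245|1859)
  = (1614|1859)    [-245 ≡ 1614 mod 1859]
  = -(807|1859)    [1859 ≡ 3 mod 8 ⇒ (2|1859) = -1]
  = (1859|807)    [QR: both ≡ 3 mod 4, sign flips]
  = (245|807)    [1859 ≡ 245 mod 807]
  = (807|245)    [QR: 245 ≡ 1 mod 4, sign kept]
  = (72|245)    [807 ≡ 72 mod 245]
  = -(9|245)    [245 ≡ 5 mod 8 ⇒ (2|245)^3 = -1]
  = -(245|9)    [QR: 9 ≡ 1 mod 4, sign kept]
  = -(2|9)    [245 ≡ 2 mod 9]
  = -(1|9)    [9 ≡ 1 mod 8 ⇒ (2|9) = +1]
  = -1    [(1|9) = 1]

-1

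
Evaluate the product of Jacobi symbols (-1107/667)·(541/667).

1

By multiplicativity, (-1107·541/667) = (-1107/667)·(541/667).
First factor (-1107/667):
Reduce the numerator: -1107 ≡ 227 (mod 667), so (-1107/667) = (227/667).
Both 227 ≡ 3 and 667 ≡ 3 (mod 4), so reciprocity gives (227/667) = -(667/227). Reduce: 667 ≡ 213 (mod 227). Now have -(213/227).
213 ≡ 1 (mod 4), so quadratic reciprocity gives (213/227) = (227/213). Reduce: 227 ≡ 14 (mod 213). Now have -(14/213).
Factor out 2: 14 = 2·7. Since 213 ≡ 5 (mod 8), (2/213) = -1. Now have (7/213).
213 ≡ 1 (mod 4), so quadratic reciprocity gives (7/213) = (213/7). Reduce: 213 ≡ 3 (mod 7). Now have (3/7).
Both 3 ≡ 3 and 7 ≡ 3 (mod 4), so reciprocity gives (3/7) = -(7/3). Reduce: 7 ≡ 1 (mod 3). Now have -(1/3).
(1/3) = 1. Collecting the sign factors: -1.
Second factor (541/667):
541 ≡ 1 (mod 4), so quadratic reciprocity gives (541/667) = (667/541). Reduce: 667 ≡ 126 (mod 541). Now have (126/541).
Factor out 2: 126 = 2·63. Since 541 ≡ 5 (mod 8), (2/541) = -1. Now have -(63/541).
541 ≡ 1 (mod 4), so quadratic reciprocity gives (63/541) = (541/63). Reduce: 541 ≡ 37 (mod 63). Now have -(37/63).
37 ≡ 1 (mod 4), so quadratic reciprocity gives (37/63) = (63/37). Reduce: 63 ≡ 26 (mod 37). Now have -(26/37).
Factor out 2: 26 = 2·13. Since 37 ≡ 5 (mod 8), (2/37) = -1. Now have (13/37).
13 ≡ 1 (mod 4), so quadratic reciprocity gives (13/37) = (37/13). Reduce: 37 ≡ 11 (mod 13). Now have (11/13).
13 ≡ 1 (mod 4), so quadratic reciprocity gives (11/13) = (13/11). Reduce: 13 ≡ 2 (mod 11). Now have (2/11).
Factor out 2: 2 = 2. Since 11 ≡ 3 (mod 8), (2/11) = -1. Now have -(1/11).
(1/11) = 1. Collecting the sign factors: -1.
Product: (-1)·(-1) = 1.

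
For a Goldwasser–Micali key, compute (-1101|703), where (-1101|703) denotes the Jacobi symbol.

Pull out -1: (-1101|703) = (-1|703)·(1101|703). Since 703 ≡ 3 (mod 4), (-1|703) = -1. Now have -(1101|703).
Reduce the numerator: 1101 ≡ 398 (mod 703), so (1101|703) = (398|703).
Factor out 2: 398 = 2·199. Since 703 ≡ 7 (mod 8), (2|703) = +1. Now have -(199|703).
Both 199 ≡ 3 and 703 ≡ 3 (mod 4), so reciprocity gives (199|703) = -(703|199). Reduce: 703 ≡ 106 (mod 199). Now have (106|199).
Factor out 2: 106 = 2·53. Since 199 ≡ 7 (mod 8), (2|199) = +1. Now have (53|199).
53 ≡ 1 (mod 4), so quadratic reciprocity gives (53|199) = (199|53). Reduce: 199 ≡ 40 (mod 53). Now have (40|53).
Factor out 2: 40 = 2^3·5. Since 53 ≡ 5 (mod 8), (2|53) = -1, and (2|53)^3 = -1. Now have -(5|53).
5 ≡ 1 (mod 4), so quadratic reciprocity gives (5|53) = (53|5). Reduce: 53 ≡ 3 (mod 5). Now have -(3|5).
5 ≡ 1 (mod 4), so quadratic reciprocity gives (3|5) = (5|3). Reduce: 5 ≡ 2 (mod 3). Now have -(2|3).
Factor out 2: 2 = 2. Since 3 ≡ 3 (mod 8), (2|3) = -1. Now have (1|3).
(1|3) = 1. Collecting the sign factors: 1.

1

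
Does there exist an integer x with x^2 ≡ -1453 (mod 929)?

yes

(-1453|929)
  = (1453|929)    [929 ≡ 1 mod 4 ⇒ (-1|929) = +1]
  = (524|929)    [1453 ≡ 524 mod 929]
  = (131|929)    [929 ≡ 1 mod 8 ⇒ (2|929)^2 = +1]
  = (929|131)    [QR: 929 ≡ 1 mod 4, sign kept]
  = (12|131)    [929 ≡ 12 mod 131]
  = (3|131)    [131 ≡ 3 mod 8 ⇒ (2|131)^2 = +1]
  = -(131|3)    [QR: both ≡ 3 mod 4, sign flips]
  = -(2|3)    [131 ≡ 2 mod 3]
  = (1|3)    [3 ≡ 3 mod 8 ⇒ (2|3) = -1]
  = 1    [(1|3) = 1]
(-1453|929) = 1, and 929 is prime, so -1453 is a quadratic residue mod 929.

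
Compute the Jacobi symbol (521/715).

(521/715)
  = (715/521)    [QR: 521 ≡ 1 mod 4, sign kept]
  = (194/521)    [715 ≡ 194 mod 521]
  = (97/521)    [521 ≡ 1 mod 8 ⇒ (2/521) = +1]
  = (521/97)    [QR: 97 ≡ 1 mod 4, sign kept]
  = (36/97)    [521 ≡ 36 mod 97]
  = (9/97)    [97 ≡ 1 mod 8 ⇒ (2/97)^2 = +1]
  = (97/9)    [QR: 9 ≡ 1 mod 4, sign kept]
  = (7/9)    [97 ≡ 7 mod 9]
  = (9/7)    [QR: 9 ≡ 1 mod 4, sign kept]
  = (2/7)    [9 ≡ 2 mod 7]
  = (1/7)    [7 ≡ 7 mod 8 ⇒ (2/7) = +1]
  = 1    [(1/7) = 1]

1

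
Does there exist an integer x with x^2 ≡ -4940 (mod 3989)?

yes

Reduce the numerator: -4940 ≡ 3038 (mod 3989), so (-4940/3989) = (3038/3989).
Factor out 2: 3038 = 2·1519. Since 3989 ≡ 5 (mod 8), (2/3989) = -1. Now have -(1519/3989).
3989 ≡ 1 (mod 4), so quadratic reciprocity gives (1519/3989) = (3989/1519). Reduce: 3989 ≡ 951 (mod 1519). Now have -(951/1519).
Both 951 ≡ 3 and 1519 ≡ 3 (mod 4), so reciprocity gives (951/1519) = -(1519/951). Reduce: 1519 ≡ 568 (mod 951). Now have (568/951).
Factor out 2: 568 = 2^3·71. Since 951 ≡ 7 (mod 8), (2/951) = +1, and (2/951)^3 = +1. Now have (71/951).
Both 71 ≡ 3 and 951 ≡ 3 (mod 4), so reciprocity gives (71/951) = -(951/71). Reduce: 951 ≡ 28 (mod 71). Now have -(28/71).
Factor out 2: 28 = 2^2·7. Since 71 ≡ 7 (mod 8), (2/71) = +1, and (2/71)^2 = +1. Now have -(7/71).
Both 7 ≡ 3 and 71 ≡ 3 (mod 4), so reciprocity gives (7/71) = -(71/7). Reduce: 71 ≡ 1 (mod 7). Now have (1/7).
(1/7) = 1. Collecting the sign factors: 1.
The Legendre symbol is 1, so x^2 ≡ -4940 (mod 3989) has solution.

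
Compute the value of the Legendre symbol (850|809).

(850|809)
  = (41|809)    [850 ≡ 41 mod 809]
  = (809|41)    [QR: 41 ≡ 1 mod 4, sign kept]
  = (30|41)    [809 ≡ 30 mod 41]
  = (15|41)    [41 ≡ 1 mod 8 ⇒ (2|41) = +1]
  = (41|15)    [QR: 41 ≡ 1 mod 4, sign kept]
  = (11|15)    [41 ≡ 11 mod 15]
  = -(15|11)    [QR: both ≡ 3 mod 4, sign flips]
  = -(4|11)    [15 ≡ 4 mod 11]
  = -(1|11)    [11 ≡ 3 mod 8 ⇒ (2|11)^2 = +1]
  = -1    [(1|11) = 1]

-1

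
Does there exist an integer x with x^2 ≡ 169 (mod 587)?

yes

169 ≡ 1 (mod 4), so quadratic reciprocity gives (169/587) = (587/169). Reduce: 587 ≡ 80 (mod 169). Now have (80/169).
Factor out 2: 80 = 2^4·5. Since 169 ≡ 1 (mod 8), (2/169) = +1, and (2/169)^4 = +1. Now have (5/169).
5 ≡ 1 (mod 4), so quadratic reciprocity gives (5/169) = (169/5). Reduce: 169 ≡ 4 (mod 5). Now have (4/5).
Factor out 2: 4 = 2^2. Since 5 ≡ 5 (mod 8), (2/5) = -1, and (2/5)^2 = +1. Now have (1/5).
(1/5) = 1. Collecting the sign factors: 1.
The Legendre symbol is 1, so x^2 ≡ 169 (mod 587) has solution.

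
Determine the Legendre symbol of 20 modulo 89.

1

Factor out 2: 20 = 2^2·5. Since 89 ≡ 1 (mod 8), (2/89) = +1, and (2/89)^2 = +1. Now have (5/89).
5 ≡ 1 (mod 4), so quadratic reciprocity gives (5/89) = (89/5). Reduce: 89 ≡ 4 (mod 5). Now have (4/5).
Factor out 2: 4 = 2^2. Since 5 ≡ 5 (mod 8), (2/5) = -1, and (2/5)^2 = +1. Now have (1/5).
(1/5) = 1. Collecting the sign factors: 1.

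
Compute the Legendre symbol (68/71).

(68/71)
  = (17/71)    [71 ≡ 7 mod 8 ⇒ (2/71)^2 = +1]
  = (71/17)    [QR: 17 ≡ 1 mod 4, sign kept]
  = (3/17)    [71 ≡ 3 mod 17]
  = (17/3)    [QR: 17 ≡ 1 mod 4, sign kept]
  = (2/3)    [17 ≡ 2 mod 3]
  = -(1/3)    [3 ≡ 3 mod 8 ⇒ (2/3) = -1]
  = -1    [(1/3) = 1]

-1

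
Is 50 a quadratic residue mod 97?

(50/97)
  = (25/97)    [97 ≡ 1 mod 8 ⇒ (2/97) = +1]
  = (97/25)    [QR: 25 ≡ 1 mod 4, sign kept]
  = (22/25)    [97 ≡ 22 mod 25]
  = (11/25)    [25 ≡ 1 mod 8 ⇒ (2/25) = +1]
  = (25/11)    [QR: 25 ≡ 1 mod 4, sign kept]
  = (3/11)    [25 ≡ 3 mod 11]
  = -(11/3)    [QR: both ≡ 3 mod 4, sign flips]
  = -(2/3)    [11 ≡ 2 mod 3]
  = (1/3)    [3 ≡ 3 mod 8 ⇒ (2/3) = -1]
  = 1    [(1/3) = 1]
(50/97) = 1, and 97 is prime, so 50 is a quadratic residue mod 97.

yes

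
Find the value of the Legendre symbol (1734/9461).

Factor out 2: 1734 = 2·867. Since 9461 ≡ 5 (mod 8), (2/9461) = -1. Now have -(867/9461).
9461 ≡ 1 (mod 4), so quadratic reciprocity gives (867/9461) = (9461/867). Reduce: 9461 ≡ 791 (mod 867). Now have -(791/867).
Both 791 ≡ 3 and 867 ≡ 3 (mod 4), so reciprocity gives (791/867) = -(867/791). Reduce: 867 ≡ 76 (mod 791). Now have (76/791).
Factor out 2: 76 = 2^2·19. Since 791 ≡ 7 (mod 8), (2/791) = +1, and (2/791)^2 = +1. Now have (19/791).
Both 19 ≡ 3 and 791 ≡ 3 (mod 4), so reciprocity gives (19/791) = -(791/19). Reduce: 791 ≡ 12 (mod 19). Now have -(12/19).
Factor out 2: 12 = 2^2·3. Since 19 ≡ 3 (mod 8), (2/19) = -1, and (2/19)^2 = +1. Now have -(3/19).
Both 3 ≡ 3 and 19 ≡ 3 (mod 4), so reciprocity gives (3/19) = -(19/3). Reduce: 19 ≡ 1 (mod 3). Now have (1/3).
(1/3) = 1. Collecting the sign factors: 1.

1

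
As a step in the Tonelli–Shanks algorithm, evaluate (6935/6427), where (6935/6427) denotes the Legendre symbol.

(6935/6427)
  = (508/6427)    [6935 ≡ 508 mod 6427]
  = (127/6427)    [6427 ≡ 3 mod 8 ⇒ (2/6427)^2 = +1]
  = -(6427/127)    [QR: both ≡ 3 mod 4, sign flips]
  = -(77/127)    [6427 ≡ 77 mod 127]
  = -(127/77)    [QR: 77 ≡ 1 mod 4, sign kept]
  = -(50/77)    [127 ≡ 50 mod 77]
  = (25/77)    [77 ≡ 5 mod 8 ⇒ (2/77) = -1]
  = (77/25)    [QR: 25 ≡ 1 mod 4, sign kept]
  = (2/25)    [77 ≡ 2 mod 25]
  = (1/25)    [25 ≡ 1 mod 8 ⇒ (2/25) = +1]
  = 1    [(1/25) = 1]

1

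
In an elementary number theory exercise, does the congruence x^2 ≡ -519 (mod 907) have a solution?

no

Reduce the numerator: -519 ≡ 388 (mod 907), so (-519/907) = (388/907).
Factor out 2: 388 = 2^2·97. Since 907 ≡ 3 (mod 8), (2/907) = -1, and (2/907)^2 = +1. Now have (97/907).
97 ≡ 1 (mod 4), so quadratic reciprocity gives (97/907) = (907/97). Reduce: 907 ≡ 34 (mod 97). Now have (34/97).
Factor out 2: 34 = 2·17. Since 97 ≡ 1 (mod 8), (2/97) = +1. Now have (17/97).
17 ≡ 1 (mod 4), so quadratic reciprocity gives (17/97) = (97/17). Reduce: 97 ≡ 12 (mod 17). Now have (12/17).
Factor out 2: 12 = 2^2·3. Since 17 ≡ 1 (mod 8), (2/17) = +1, and (2/17)^2 = +1. Now have (3/17).
17 ≡ 1 (mod 4), so quadratic reciprocity gives (3/17) = (17/3). Reduce: 17 ≡ 2 (mod 3). Now have (2/3).
Factor out 2: 2 = 2. Since 3 ≡ 3 (mod 8), (2/3) = -1. Now have -(1/3).
(1/3) = 1. Collecting the sign factors: -1.
(-519/907) = -1, and 907 is prime, so -519 is not a quadratic residue mod 907.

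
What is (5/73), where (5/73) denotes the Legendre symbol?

5 ≡ 1 (mod 4), so quadratic reciprocity gives (5/73) = (73/5). Reduce: 73 ≡ 3 (mod 5). Now have (3/5).
5 ≡ 1 (mod 4), so quadratic reciprocity gives (3/5) = (5/3). Reduce: 5 ≡ 2 (mod 3). Now have (2/3).
Factor out 2: 2 = 2. Since 3 ≡ 3 (mod 8), (2/3) = -1. Now have -(1/3).
(1/3) = 1. Collecting the sign factors: -1.

-1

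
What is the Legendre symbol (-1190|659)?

Reduce the numerator: -1190 ≡ 128 (mod 659), so (-1190|659) = (128|659).
Factor out 2: 128 = 2^7. Since 659 ≡ 3 (mod 8), (2|659) = -1, and (2|659)^7 = -1. Now have -(1|659).
(1|659) = 1. Collecting the sign factors: -1.

-1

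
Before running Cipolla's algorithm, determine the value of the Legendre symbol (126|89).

-1

(126|89)
  = (37|89)    [126 ≡ 37 mod 89]
  = (89|37)    [QR: 37 ≡ 1 mod 4, sign kept]
  = (15|37)    [89 ≡ 15 mod 37]
  = (37|15)    [QR: 37 ≡ 1 mod 4, sign kept]
  = (7|15)    [37 ≡ 7 mod 15]
  = -(15|7)    [QR: both ≡ 3 mod 4, sign flips]
  = -(1|7)    [15 ≡ 1 mod 7]
  = -1    [(1|7) = 1]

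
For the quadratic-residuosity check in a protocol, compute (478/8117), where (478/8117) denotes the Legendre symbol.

1

(478/8117)
  = -(239/8117)    [8117 ≡ 5 mod 8 ⇒ (2/8117) = -1]
  = -(8117/239)    [QR: 8117 ≡ 1 mod 4, sign kept]
  = -(230/239)    [8117 ≡ 230 mod 239]
  = -(115/239)    [239 ≡ 7 mod 8 ⇒ (2/239) = +1]
  = (239/115)    [QR: both ≡ 3 mod 4, sign flips]
  = (9/115)    [239 ≡ 9 mod 115]
  = (115/9)    [QR: 9 ≡ 1 mod 4, sign kept]
  = (7/9)    [115 ≡ 7 mod 9]
  = (9/7)    [QR: 9 ≡ 1 mod 4, sign kept]
  = (2/7)    [9 ≡ 2 mod 7]
  = (1/7)    [7 ≡ 7 mod 8 ⇒ (2/7) = +1]
  = 1    [(1/7) = 1]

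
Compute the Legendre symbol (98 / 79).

(98 / 79)
  = (19 / 79)    [98 ≡ 19 mod 79]
  = -(79 / 19)    [QR: both ≡ 3 mod 4, sign flips]
  = -(3 / 19)    [79 ≡ 3 mod 19]
  = (19 / 3)    [QR: both ≡ 3 mod 4, sign flips]
  = (1 / 3)    [19 ≡ 1 mod 3]
  = 1    [(1 / 3) = 1]

1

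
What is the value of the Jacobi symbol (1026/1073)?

-1

Factor out 2: 1026 = 2·513. Since 1073 ≡ 1 (mod 8), (2/1073) = +1. Now have (513/1073).
513 ≡ 1 (mod 4), so quadratic reciprocity gives (513/1073) = (1073/513). Reduce: 1073 ≡ 47 (mod 513). Now have (47/513).
513 ≡ 1 (mod 4), so quadratic reciprocity gives (47/513) = (513/47). Reduce: 513 ≡ 43 (mod 47). Now have (43/47).
Both 43 ≡ 3 and 47 ≡ 3 (mod 4), so reciprocity gives (43/47) = -(47/43). Reduce: 47 ≡ 4 (mod 43). Now have -(4/43).
Factor out 2: 4 = 2^2. Since 43 ≡ 3 (mod 8), (2/43) = -1, and (2/43)^2 = +1. Now have -(1/43).
(1/43) = 1. Collecting the sign factors: -1.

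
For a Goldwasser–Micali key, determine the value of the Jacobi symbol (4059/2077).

-1

(4059/2077)
  = (1982/2077)    [4059 ≡ 1982 mod 2077]
  = -(991/2077)    [2077 ≡ 5 mod 8 ⇒ (2/2077) = -1]
  = -(2077/991)    [QR: 2077 ≡ 1 mod 4, sign kept]
  = -(95/991)    [2077 ≡ 95 mod 991]
  = (991/95)    [QR: both ≡ 3 mod 4, sign flips]
  = (41/95)    [991 ≡ 41 mod 95]
  = (95/41)    [QR: 41 ≡ 1 mod 4, sign kept]
  = (13/41)    [95 ≡ 13 mod 41]
  = (41/13)    [QR: 13 ≡ 1 mod 4, sign kept]
  = (2/13)    [41 ≡ 2 mod 13]
  = -(1/13)    [13 ≡ 5 mod 8 ⇒ (2/13) = -1]
  = -1    [(1/13) = 1]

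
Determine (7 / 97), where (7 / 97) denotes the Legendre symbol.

(7 / 97)
  = (97 / 7)    [QR: 97 ≡ 1 mod 4, sign kept]
  = (6 / 7)    [97 ≡ 6 mod 7]
  = (3 / 7)    [7 ≡ 7 mod 8 ⇒ (2 / 7) = +1]
  = -(7 / 3)    [QR: both ≡ 3 mod 4, sign flips]
  = -(1 / 3)    [7 ≡ 1 mod 3]
  = -1    [(1 / 3) = 1]

-1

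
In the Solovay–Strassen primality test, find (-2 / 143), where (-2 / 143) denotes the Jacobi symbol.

(-2 / 143)
  = (141 / 143)    [-2 ≡ 141 mod 143]
  = (143 / 141)    [QR: 141 ≡ 1 mod 4, sign kept]
  = (2 / 141)    [143 ≡ 2 mod 141]
  = -(1 / 141)    [141 ≡ 5 mod 8 ⇒ (2 / 141) = -1]
  = -1    [(1 / 141) = 1]

-1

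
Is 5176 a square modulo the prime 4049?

yes

(5176|4049)
  = (1127|4049)    [5176 ≡ 1127 mod 4049]
  = (4049|1127)    [QR: 4049 ≡ 1 mod 4, sign kept]
  = (668|1127)    [4049 ≡ 668 mod 1127]
  = (167|1127)    [1127 ≡ 7 mod 8 ⇒ (2|1127)^2 = +1]
  = -(1127|167)    [QR: both ≡ 3 mod 4, sign flips]
  = -(125|167)    [1127 ≡ 125 mod 167]
  = -(167|125)    [QR: 125 ≡ 1 mod 4, sign kept]
  = -(42|125)    [167 ≡ 42 mod 125]
  = (21|125)    [125 ≡ 5 mod 8 ⇒ (2|125) = -1]
  = (125|21)    [QR: 21 ≡ 1 mod 4, sign kept]
  = (20|21)    [125 ≡ 20 mod 21]
  = (5|21)    [21 ≡ 5 mod 8 ⇒ (2|21)^2 = +1]
  = (21|5)    [QR: 5 ≡ 1 mod 4, sign kept]
  = (1|5)    [21 ≡ 1 mod 5]
  = 1    [(1|5) = 1]
The Legendre symbol is 1, so x^2 ≡ 5176 (mod 4049) has solution.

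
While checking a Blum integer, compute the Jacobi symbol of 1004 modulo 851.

1

Reduce the numerator: 1004 ≡ 153 (mod 851), so (1004/851) = (153/851).
153 ≡ 1 (mod 4), so quadratic reciprocity gives (153/851) = (851/153). Reduce: 851 ≡ 86 (mod 153). Now have (86/153).
Factor out 2: 86 = 2·43. Since 153 ≡ 1 (mod 8), (2/153) = +1. Now have (43/153).
153 ≡ 1 (mod 4), so quadratic reciprocity gives (43/153) = (153/43). Reduce: 153 ≡ 24 (mod 43). Now have (24/43).
Factor out 2: 24 = 2^3·3. Since 43 ≡ 3 (mod 8), (2/43) = -1, and (2/43)^3 = -1. Now have -(3/43).
Both 3 ≡ 3 and 43 ≡ 3 (mod 4), so reciprocity gives (3/43) = -(43/3). Reduce: 43 ≡ 1 (mod 3). Now have (1/3).
(1/3) = 1. Collecting the sign factors: 1.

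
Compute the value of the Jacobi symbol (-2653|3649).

-1

(-2653|3649)
  = (996|3649)    [-2653 ≡ 996 mod 3649]
  = (249|3649)    [3649 ≡ 1 mod 8 ⇒ (2|3649)^2 = +1]
  = (3649|249)    [QR: 249 ≡ 1 mod 4, sign kept]
  = (163|249)    [3649 ≡ 163 mod 249]
  = (249|163)    [QR: 249 ≡ 1 mod 4, sign kept]
  = (86|163)    [249 ≡ 86 mod 163]
  = -(43|163)    [163 ≡ 3 mod 8 ⇒ (2|163) = -1]
  = (163|43)    [QR: both ≡ 3 mod 4, sign flips]
  = (34|43)    [163 ≡ 34 mod 43]
  = -(17|43)    [43 ≡ 3 mod 8 ⇒ (2|43) = -1]
  = -(43|17)    [QR: 17 ≡ 1 mod 4, sign kept]
  = -(9|17)    [43 ≡ 9 mod 17]
  = -(17|9)    [QR: 9 ≡ 1 mod 4, sign kept]
  = -(8|9)    [17 ≡ 8 mod 9]
  = -(1|9)    [9 ≡ 1 mod 8 ⇒ (2|9)^3 = +1]
  = -1    [(1|9) = 1]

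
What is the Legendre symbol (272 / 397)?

-1

(272 / 397)
  = (17 / 397)    [397 ≡ 5 mod 8 ⇒ (2 / 397)^4 = +1]
  = (397 / 17)    [QR: 17 ≡ 1 mod 4, sign kept]
  = (6 / 17)    [397 ≡ 6 mod 17]
  = (3 / 17)    [17 ≡ 1 mod 8 ⇒ (2 / 17) = +1]
  = (17 / 3)    [QR: 17 ≡ 1 mod 4, sign kept]
  = (2 / 3)    [17 ≡ 2 mod 3]
  = -(1 / 3)    [3 ≡ 3 mod 8 ⇒ (2 / 3) = -1]
  = -1    [(1 / 3) = 1]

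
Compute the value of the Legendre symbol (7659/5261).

-1

(7659/5261)
  = (2398/5261)    [7659 ≡ 2398 mod 5261]
  = -(1199/5261)    [5261 ≡ 5 mod 8 ⇒ (2/5261) = -1]
  = -(5261/1199)    [QR: 5261 ≡ 1 mod 4, sign kept]
  = -(465/1199)    [5261 ≡ 465 mod 1199]
  = -(1199/465)    [QR: 465 ≡ 1 mod 4, sign kept]
  = -(269/465)    [1199 ≡ 269 mod 465]
  = -(465/269)    [QR: 269 ≡ 1 mod 4, sign kept]
  = -(196/269)    [465 ≡ 196 mod 269]
  = -(49/269)    [269 ≡ 5 mod 8 ⇒ (2/269)^2 = +1]
  = -(269/49)    [QR: 49 ≡ 1 mod 4, sign kept]
  = -(24/49)    [269 ≡ 24 mod 49]
  = -(3/49)    [49 ≡ 1 mod 8 ⇒ (2/49)^3 = +1]
  = -(49/3)    [QR: 49 ≡ 1 mod 4, sign kept]
  = -(1/3)    [49 ≡ 1 mod 3]
  = -1    [(1/3) = 1]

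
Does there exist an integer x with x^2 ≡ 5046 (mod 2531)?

no

(5046/2531)
  = (2515/2531)    [5046 ≡ 2515 mod 2531]
  = -(2531/2515)    [QR: both ≡ 3 mod 4, sign flips]
  = -(16/2515)    [2531 ≡ 16 mod 2515]
  = -(1/2515)    [2515 ≡ 3 mod 8 ⇒ (2/2515)^4 = +1]
  = -1    [(1/2515) = 1]
(5046/2531) = -1, and 2531 is prime, so 5046 is not a quadratic residue mod 2531.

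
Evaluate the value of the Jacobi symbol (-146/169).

(-146/169)
  = (23/169)    [-146 ≡ 23 mod 169]
  = (169/23)    [QR: 169 ≡ 1 mod 4, sign kept]
  = (8/23)    [169 ≡ 8 mod 23]
  = (1/23)    [23 ≡ 7 mod 8 ⇒ (2/23)^3 = +1]
  = 1    [(1/23) = 1]

1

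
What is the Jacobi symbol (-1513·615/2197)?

By multiplicativity, (-1513·615/2197) = (-1513/2197)·(615/2197).
First factor (-1513/2197):
Reduce the numerator: -1513 ≡ 684 (mod 2197), so (-1513/2197) = (684/2197).
Factor out 2: 684 = 2^2·171. Since 2197 ≡ 5 (mod 8), (2/2197) = -1, and (2/2197)^2 = +1. Now have (171/2197).
2197 ≡ 1 (mod 4), so quadratic reciprocity gives (171/2197) = (2197/171). Reduce: 2197 ≡ 145 (mod 171). Now have (145/171).
145 ≡ 1 (mod 4), so quadratic reciprocity gives (145/171) = (171/145). Reduce: 171 ≡ 26 (mod 145). Now have (26/145).
Factor out 2: 26 = 2·13. Since 145 ≡ 1 (mod 8), (2/145) = +1. Now have (13/145).
13 ≡ 1 (mod 4), so quadratic reciprocity gives (13/145) = (145/13). Reduce: 145 ≡ 2 (mod 13). Now have (2/13).
Factor out 2: 2 = 2. Since 13 ≡ 5 (mod 8), (2/13) = -1. Now have -(1/13).
(1/13) = 1. Collecting the sign factors: -1.
Second factor (615/2197):
2197 ≡ 1 (mod 4), so quadratic reciprocity gives (615/2197) = (2197/615). Reduce: 2197 ≡ 352 (mod 615). Now have (352/615).
Factor out 2: 352 = 2^5·11. Since 615 ≡ 7 (mod 8), (2/615) = +1, and (2/615)^5 = +1. Now have (11/615).
Both 11 ≡ 3 and 615 ≡ 3 (mod 4), so reciprocity gives (11/615) = -(615/11). Reduce: 615 ≡ 10 (mod 11). Now have -(10/11).
Factor out 2: 10 = 2·5. Since 11 ≡ 3 (mod 8), (2/11) = -1. Now have (5/11).
5 ≡ 1 (mod 4), so quadratic reciprocity gives (5/11) = (11/5). Reduce: 11 ≡ 1 (mod 5). Now have (1/5).
(1/5) = 1. Collecting the sign factors: 1.
Product: (-1)·(1) = -1.

-1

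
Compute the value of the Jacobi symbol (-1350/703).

(-1350/703)
  = (56/703)    [-1350 ≡ 56 mod 703]
  = (7/703)    [703 ≡ 7 mod 8 ⇒ (2/703)^3 = +1]
  = -(703/7)    [QR: both ≡ 3 mod 4, sign flips]
  = -(3/7)    [703 ≡ 3 mod 7]
  = (7/3)    [QR: both ≡ 3 mod 4, sign flips]
  = (1/3)    [7 ≡ 1 mod 3]
  = 1    [(1/3) = 1]

1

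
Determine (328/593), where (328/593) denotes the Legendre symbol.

(328/593)
  = (41/593)    [593 ≡ 1 mod 8 ⇒ (2/593)^3 = +1]
  = (593/41)    [QR: 41 ≡ 1 mod 4, sign kept]
  = (19/41)    [593 ≡ 19 mod 41]
  = (41/19)    [QR: 41 ≡ 1 mod 4, sign kept]
  = (3/19)    [41 ≡ 3 mod 19]
  = -(19/3)    [QR: both ≡ 3 mod 4, sign flips]
  = -(1/3)    [19 ≡ 1 mod 3]
  = -1    [(1/3) = 1]

-1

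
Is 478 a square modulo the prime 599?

no

(478/599)
  = (239/599)    [599 ≡ 7 mod 8 ⇒ (2/599) = +1]
  = -(599/239)    [QR: both ≡ 3 mod 4, sign flips]
  = -(121/239)    [599 ≡ 121 mod 239]
  = -(239/121)    [QR: 121 ≡ 1 mod 4, sign kept]
  = -(118/121)    [239 ≡ 118 mod 121]
  = -(59/121)    [121 ≡ 1 mod 8 ⇒ (2/121) = +1]
  = -(121/59)    [QR: 121 ≡ 1 mod 4, sign kept]
  = -(3/59)    [121 ≡ 3 mod 59]
  = (59/3)    [QR: both ≡ 3 mod 4, sign flips]
  = (2/3)    [59 ≡ 2 mod 3]
  = -(1/3)    [3 ≡ 3 mod 8 ⇒ (2/3) = -1]
  = -1    [(1/3) = 1]
The Legendre symbol is -1, so x^2 ≡ 478 (mod 599) has no solution.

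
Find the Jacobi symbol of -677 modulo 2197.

(-677 / 2197)
  = (1520 / 2197)    [-677 ≡ 1520 mod 2197]
  = (95 / 2197)    [2197 ≡ 5 mod 8 ⇒ (2 / 2197)^4 = +1]
  = (2197 / 95)    [QR: 2197 ≡ 1 mod 4, sign kept]
  = (12 / 95)    [2197 ≡ 12 mod 95]
  = (3 / 95)    [95 ≡ 7 mod 8 ⇒ (2 / 95)^2 = +1]
  = -(95 / 3)    [QR: both ≡ 3 mod 4, sign flips]
  = -(2 / 3)    [95 ≡ 2 mod 3]
  = (1 / 3)    [3 ≡ 3 mod 8 ⇒ (2 / 3) = -1]
  = 1    [(1 / 3) = 1]

1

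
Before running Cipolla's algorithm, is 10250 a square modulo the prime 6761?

(10250/6761)
  = (3489/6761)    [10250 ≡ 3489 mod 6761]
  = (6761/3489)    [QR: 3489 ≡ 1 mod 4, sign kept]
  = (3272/3489)    [6761 ≡ 3272 mod 3489]
  = (409/3489)    [3489 ≡ 1 mod 8 ⇒ (2/3489)^3 = +1]
  = (3489/409)    [QR: 409 ≡ 1 mod 4, sign kept]
  = (217/409)    [3489 ≡ 217 mod 409]
  = (409/217)    [QR: 217 ≡ 1 mod 4, sign kept]
  = (192/217)    [409 ≡ 192 mod 217]
  = (3/217)    [217 ≡ 1 mod 8 ⇒ (2/217)^6 = +1]
  = (217/3)    [QR: 217 ≡ 1 mod 4, sign kept]
  = (1/3)    [217 ≡ 1 mod 3]
  = 1    [(1/3) = 1]
The Legendre symbol is 1, so x^2 ≡ 10250 (mod 6761) has solution.

yes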